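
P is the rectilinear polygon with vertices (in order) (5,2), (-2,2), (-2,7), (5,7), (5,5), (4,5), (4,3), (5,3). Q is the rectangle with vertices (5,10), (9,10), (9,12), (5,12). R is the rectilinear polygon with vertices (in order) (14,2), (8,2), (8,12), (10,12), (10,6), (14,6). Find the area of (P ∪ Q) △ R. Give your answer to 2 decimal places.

|P ∪ Q| = 41.
|(P ∪ Q) ∩ R| = 2.
|(P ∪ Q) △ R| = 41 + 36 − 4 = 73.00.

73.00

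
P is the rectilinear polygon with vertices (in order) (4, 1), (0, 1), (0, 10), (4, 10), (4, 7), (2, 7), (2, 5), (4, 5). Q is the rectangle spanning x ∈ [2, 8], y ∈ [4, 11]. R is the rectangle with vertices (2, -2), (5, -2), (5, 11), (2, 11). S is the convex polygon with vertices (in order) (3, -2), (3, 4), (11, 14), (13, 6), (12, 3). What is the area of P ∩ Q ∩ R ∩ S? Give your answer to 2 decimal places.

0.60

The intersection is the polygon with vertices (4,4), (3,4), (3.8,5), (4,5).
By the shoelace formula its area is 0.60.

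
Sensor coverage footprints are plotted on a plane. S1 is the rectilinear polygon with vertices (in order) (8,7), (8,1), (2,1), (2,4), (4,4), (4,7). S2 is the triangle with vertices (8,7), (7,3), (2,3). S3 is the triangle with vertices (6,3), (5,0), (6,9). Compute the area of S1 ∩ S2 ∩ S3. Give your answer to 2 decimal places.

1.33

The intersection is the polygon with vertices (6,5.667), (6,3), (5.333,3), (5.6,5.4).
By the shoelace formula its area is 1.33.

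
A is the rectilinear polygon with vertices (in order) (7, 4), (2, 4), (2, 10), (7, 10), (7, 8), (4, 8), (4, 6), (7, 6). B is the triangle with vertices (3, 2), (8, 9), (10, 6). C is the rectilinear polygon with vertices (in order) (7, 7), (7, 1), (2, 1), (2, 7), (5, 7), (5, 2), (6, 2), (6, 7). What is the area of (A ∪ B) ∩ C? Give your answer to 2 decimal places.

|A ∪ B| = 34.8571.
|(A ∪ B) ∩ C| = 12.27.

12.27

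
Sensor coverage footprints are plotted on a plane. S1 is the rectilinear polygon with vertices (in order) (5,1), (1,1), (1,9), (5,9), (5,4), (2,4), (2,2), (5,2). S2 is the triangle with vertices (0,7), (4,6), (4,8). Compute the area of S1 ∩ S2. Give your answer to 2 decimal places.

3.75

The intersection is the polygon with vertices (1,7.25), (4,8), (4,6), (1,6.75).
By the shoelace formula its area is 3.75.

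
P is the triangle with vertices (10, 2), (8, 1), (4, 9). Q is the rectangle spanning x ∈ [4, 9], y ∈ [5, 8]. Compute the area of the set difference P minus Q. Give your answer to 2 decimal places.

|P| = 10, |P∩Q| = 2.6786.
|P ∖ Q| = |P| − |P∩Q| = 10 − 2.6786 = 7.32.

7.32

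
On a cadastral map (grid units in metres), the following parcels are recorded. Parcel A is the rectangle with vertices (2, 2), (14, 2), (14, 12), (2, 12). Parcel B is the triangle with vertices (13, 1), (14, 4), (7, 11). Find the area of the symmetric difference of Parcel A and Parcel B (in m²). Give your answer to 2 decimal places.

106.93

|Parcel A| = 120, |Parcel B| = 14, |Parcel A∩Parcel B| = 13.5333.
|Parcel A △ Parcel B| = |Parcel A| + |Parcel B| − 2·|Parcel A∩Parcel B| = 120 + 14 − 27.0667 = 106.93.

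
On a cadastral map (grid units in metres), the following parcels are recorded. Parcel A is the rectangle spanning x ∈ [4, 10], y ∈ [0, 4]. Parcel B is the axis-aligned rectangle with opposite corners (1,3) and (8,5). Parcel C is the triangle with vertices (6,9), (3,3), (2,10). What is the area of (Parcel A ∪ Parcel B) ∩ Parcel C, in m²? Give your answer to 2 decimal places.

The region (Parcel A ∪ Parcel B) ∩ Parcel C is the polygon with vertices (4,5), (3,3), (2.714,5).
By the shoelace formula its area is 1.29.

1.29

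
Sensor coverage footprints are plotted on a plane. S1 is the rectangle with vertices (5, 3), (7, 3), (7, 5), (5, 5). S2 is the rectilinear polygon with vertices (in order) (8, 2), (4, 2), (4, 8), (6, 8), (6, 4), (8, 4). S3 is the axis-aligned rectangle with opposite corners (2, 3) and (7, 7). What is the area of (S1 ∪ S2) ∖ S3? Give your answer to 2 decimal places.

|S1 ∪ S2| = 17.
|(S1 ∪ S2) ∩ S3| = 10.
|(S1 ∪ S2) ∖ S3| = 17 − 10 = 7.00.

7.00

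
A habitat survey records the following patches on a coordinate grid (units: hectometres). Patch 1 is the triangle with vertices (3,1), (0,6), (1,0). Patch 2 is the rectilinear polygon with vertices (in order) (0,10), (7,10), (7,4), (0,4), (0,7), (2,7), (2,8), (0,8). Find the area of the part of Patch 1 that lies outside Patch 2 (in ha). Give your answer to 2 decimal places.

|Patch 1| = 6.5, |Patch 1∩Patch 2| = 0.8667.
|Patch 1 ∖ Patch 2| = |Patch 1| − |Patch 1∩Patch 2| = 6.5 − 0.8667 = 5.63.

5.63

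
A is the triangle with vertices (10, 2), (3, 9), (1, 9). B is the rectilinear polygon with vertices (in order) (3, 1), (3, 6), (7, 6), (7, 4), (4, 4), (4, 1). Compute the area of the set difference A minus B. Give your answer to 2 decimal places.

5.71

|A| = 7, |A∩B| = 1.2857.
|A ∖ B| = |A| − |A∩B| = 7 − 1.2857 = 5.71.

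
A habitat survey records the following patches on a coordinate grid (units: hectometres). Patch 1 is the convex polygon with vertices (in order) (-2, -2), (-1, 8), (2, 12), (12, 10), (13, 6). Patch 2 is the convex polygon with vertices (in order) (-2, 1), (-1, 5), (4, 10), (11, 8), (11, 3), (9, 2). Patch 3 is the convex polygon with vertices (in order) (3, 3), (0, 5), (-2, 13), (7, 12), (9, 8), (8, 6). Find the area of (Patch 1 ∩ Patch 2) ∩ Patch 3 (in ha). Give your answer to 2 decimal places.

The region (Patch 1 ∩ Patch 2) ∩ Patch 3 is the polygon with vertices (4,10), (8.667,8.667), (9,8), (8,6), (3,3), (0,5), (-0.2,5.8).
By the shoelace formula its area is 36.93.

36.93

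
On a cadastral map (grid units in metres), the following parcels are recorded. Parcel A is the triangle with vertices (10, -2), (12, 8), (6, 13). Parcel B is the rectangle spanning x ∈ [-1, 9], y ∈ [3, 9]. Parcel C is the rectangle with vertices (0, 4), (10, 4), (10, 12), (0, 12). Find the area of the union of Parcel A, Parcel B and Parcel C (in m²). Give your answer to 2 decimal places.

By inclusion–exclusion:
Individual areas: |Parcel A| = 35, |Parcel B| = 60, |Parcel C| = 80.
|Parcel A∩Parcel B| = 6.8.
|Parcel A∩Parcel C| = 18.0667.
|Parcel B∩Parcel C|: x∈[0,9], y∈[4,9] → 9·5 = 45.
|Parcel A∩Parcel B∩Parcel C| = 6.3333.
|Parcel A ∪ Parcel B ∪ Parcel C| = 175 − 69.8667 + 6.3333 = 111.47.

111.47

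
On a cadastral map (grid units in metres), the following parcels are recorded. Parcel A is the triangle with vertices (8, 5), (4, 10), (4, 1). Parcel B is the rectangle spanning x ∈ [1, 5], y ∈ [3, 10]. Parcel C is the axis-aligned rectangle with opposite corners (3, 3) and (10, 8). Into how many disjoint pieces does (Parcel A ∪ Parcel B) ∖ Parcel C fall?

(Parcel A ∪ Parcel B) ∖ Parcel C splits into 2 disjoint pieces (area 2, area 18.225).

2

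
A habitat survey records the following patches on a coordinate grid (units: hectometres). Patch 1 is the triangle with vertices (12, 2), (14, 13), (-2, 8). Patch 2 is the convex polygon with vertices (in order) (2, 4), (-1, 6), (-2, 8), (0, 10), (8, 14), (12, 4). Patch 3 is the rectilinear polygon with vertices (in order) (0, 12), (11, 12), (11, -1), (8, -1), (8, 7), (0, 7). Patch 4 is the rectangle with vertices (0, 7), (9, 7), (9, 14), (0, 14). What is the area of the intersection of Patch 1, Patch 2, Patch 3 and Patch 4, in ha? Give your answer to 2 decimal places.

The intersection is the polygon with vertices (0.333,7), (0,7.143), (0,8.625), (9,11.438), (9,7), (8,7).
By the shoelace formula its area is 27.26.

27.26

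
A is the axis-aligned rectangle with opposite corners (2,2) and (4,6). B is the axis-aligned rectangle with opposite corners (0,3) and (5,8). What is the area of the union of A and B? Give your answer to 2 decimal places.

27.00

By inclusion–exclusion:
Individual areas: |A| = 8, |B| = 25.
|A∩B|: x∈[2,4], y∈[3,6] → 2·3 = 6.
|A ∪ B| = 33 − 6 = 27.00.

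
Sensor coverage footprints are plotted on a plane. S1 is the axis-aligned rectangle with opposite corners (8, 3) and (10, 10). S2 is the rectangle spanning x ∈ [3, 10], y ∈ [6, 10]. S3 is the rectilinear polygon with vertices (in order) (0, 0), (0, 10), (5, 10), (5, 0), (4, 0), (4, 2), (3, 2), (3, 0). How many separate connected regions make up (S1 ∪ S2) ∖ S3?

1

(S1 ∪ S2) ∖ S3 is a single connected region.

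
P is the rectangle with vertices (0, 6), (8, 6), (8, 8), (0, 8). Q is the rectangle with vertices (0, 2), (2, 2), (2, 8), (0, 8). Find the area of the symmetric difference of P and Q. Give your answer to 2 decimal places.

|P∩Q|: x∈[0,2], y∈[6,8] → 2·2 = 4.
|P △ Q| = |P| + |Q| − 2·|P∩Q| = 16 + 12 − 8 = 20.00.

20.00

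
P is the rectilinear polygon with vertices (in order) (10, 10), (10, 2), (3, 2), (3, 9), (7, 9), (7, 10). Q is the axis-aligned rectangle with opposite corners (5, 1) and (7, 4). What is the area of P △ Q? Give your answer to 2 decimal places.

|P| = 52, |Q| = 6, |P∩Q| = 4.
|P △ Q| = |P| + |Q| − 2·|P∩Q| = 52 + 6 − 8 = 50.00.

50.00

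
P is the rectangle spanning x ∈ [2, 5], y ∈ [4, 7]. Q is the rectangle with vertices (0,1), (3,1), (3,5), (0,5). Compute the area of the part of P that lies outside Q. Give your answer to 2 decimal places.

8.00

|P∩Q|: x∈[2,3], y∈[4,5] → 1·1 = 1.
|P| = 9.
|P ∖ Q| = |P| − |P∩Q| = 9 − 1 = 8.00.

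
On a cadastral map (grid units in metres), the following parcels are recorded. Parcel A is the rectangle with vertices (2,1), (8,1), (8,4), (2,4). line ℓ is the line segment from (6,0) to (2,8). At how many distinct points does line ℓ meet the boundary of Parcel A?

The segment meets the boundary at (4,4), (5.5,1).

2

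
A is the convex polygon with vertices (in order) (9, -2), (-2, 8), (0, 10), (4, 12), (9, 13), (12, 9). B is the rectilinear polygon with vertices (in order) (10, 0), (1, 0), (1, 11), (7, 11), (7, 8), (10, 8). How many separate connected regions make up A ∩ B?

1

A ∩ B is a single connected region.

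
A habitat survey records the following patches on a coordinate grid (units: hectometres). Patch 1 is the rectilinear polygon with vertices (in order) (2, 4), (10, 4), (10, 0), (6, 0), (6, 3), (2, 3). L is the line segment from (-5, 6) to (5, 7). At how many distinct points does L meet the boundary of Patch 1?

The segment lies entirely outside Patch 1 and never meets its boundary.

0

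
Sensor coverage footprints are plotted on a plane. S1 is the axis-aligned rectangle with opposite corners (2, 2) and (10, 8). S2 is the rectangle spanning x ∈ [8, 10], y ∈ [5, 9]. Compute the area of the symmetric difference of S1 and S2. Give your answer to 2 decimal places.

|S1∩S2|: x∈[8,10], y∈[5,8] → 2·3 = 6.
|S1 △ S2| = |S1| + |S2| − 2·|S1∩S2| = 48 + 8 − 12 = 44.00.

44.00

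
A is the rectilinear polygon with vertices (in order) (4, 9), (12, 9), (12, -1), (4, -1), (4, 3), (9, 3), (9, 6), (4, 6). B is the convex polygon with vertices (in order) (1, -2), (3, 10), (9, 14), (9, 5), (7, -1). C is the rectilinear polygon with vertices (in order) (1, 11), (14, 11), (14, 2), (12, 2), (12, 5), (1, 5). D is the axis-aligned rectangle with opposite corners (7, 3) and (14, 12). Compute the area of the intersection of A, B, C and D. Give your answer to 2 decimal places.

6.00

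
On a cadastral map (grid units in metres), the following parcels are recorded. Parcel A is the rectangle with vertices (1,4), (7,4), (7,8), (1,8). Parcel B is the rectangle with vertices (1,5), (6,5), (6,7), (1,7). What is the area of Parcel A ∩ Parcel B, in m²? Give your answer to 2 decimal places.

|Parcel A∩Parcel B|: x∈[1,6], y∈[5,7] → 5·2 = 10.

10.00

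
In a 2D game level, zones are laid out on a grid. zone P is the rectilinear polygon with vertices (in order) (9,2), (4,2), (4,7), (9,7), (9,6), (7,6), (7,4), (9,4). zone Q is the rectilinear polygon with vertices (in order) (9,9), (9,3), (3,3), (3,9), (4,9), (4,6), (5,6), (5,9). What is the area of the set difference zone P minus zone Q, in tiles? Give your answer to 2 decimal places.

6.00

|zone P| = 21, |zone P∩zone Q| = 15.
|zone P ∖ zone Q| = |zone P| − |zone P∩zone Q| = 21 − 15 = 6.00.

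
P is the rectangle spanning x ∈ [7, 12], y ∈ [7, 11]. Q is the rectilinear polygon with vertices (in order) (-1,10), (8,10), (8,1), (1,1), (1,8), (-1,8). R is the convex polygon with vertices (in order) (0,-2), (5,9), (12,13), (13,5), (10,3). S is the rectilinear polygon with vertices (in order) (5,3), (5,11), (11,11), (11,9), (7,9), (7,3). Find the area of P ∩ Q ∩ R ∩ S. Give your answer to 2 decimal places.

1.00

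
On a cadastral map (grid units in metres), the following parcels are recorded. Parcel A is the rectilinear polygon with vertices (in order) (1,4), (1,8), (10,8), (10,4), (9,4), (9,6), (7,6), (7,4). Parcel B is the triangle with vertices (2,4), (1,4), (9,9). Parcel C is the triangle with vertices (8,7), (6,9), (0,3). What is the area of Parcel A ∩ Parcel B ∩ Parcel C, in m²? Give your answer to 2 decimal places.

2.36

The intersection is the polygon with vertices (2,4), (1,4), (7.154,7.846), (7.25,7.75).
By the shoelace formula its area is 2.36.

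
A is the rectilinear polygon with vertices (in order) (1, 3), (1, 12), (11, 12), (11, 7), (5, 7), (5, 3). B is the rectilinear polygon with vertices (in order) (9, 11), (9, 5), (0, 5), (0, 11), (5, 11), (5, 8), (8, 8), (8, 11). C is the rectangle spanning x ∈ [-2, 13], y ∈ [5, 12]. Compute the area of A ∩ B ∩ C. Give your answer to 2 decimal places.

31.00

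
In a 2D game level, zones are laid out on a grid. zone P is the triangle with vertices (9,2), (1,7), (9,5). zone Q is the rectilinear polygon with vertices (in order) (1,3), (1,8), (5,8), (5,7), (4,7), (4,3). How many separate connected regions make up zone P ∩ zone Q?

1

zone P ∩ zone Q is a single connected region.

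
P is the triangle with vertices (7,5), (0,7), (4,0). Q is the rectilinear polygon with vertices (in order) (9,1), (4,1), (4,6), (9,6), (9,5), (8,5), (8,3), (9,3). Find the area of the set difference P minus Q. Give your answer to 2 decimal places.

|P| = 20.5, |P∩Q| = 8.4857.
|P ∖ Q| = |P| − |P∩Q| = 20.5 − 8.4857 = 12.01.

12.01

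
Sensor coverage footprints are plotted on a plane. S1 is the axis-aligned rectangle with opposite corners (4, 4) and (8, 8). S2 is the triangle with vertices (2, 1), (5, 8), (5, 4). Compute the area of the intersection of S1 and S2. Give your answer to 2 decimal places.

2.83

The intersection is the polygon with vertices (4,4), (4,5.667), (5,8), (5,4).
By the shoelace formula its area is 2.83.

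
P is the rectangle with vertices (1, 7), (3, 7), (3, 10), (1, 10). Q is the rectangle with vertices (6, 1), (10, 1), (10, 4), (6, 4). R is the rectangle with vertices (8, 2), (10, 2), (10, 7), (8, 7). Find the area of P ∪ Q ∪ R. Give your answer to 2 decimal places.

By inclusion–exclusion:
Individual areas: |P| = 6, |Q| = 12, |R| = 10.
|P∩Q| = 0 (no overlap).
|P∩R| = 0 (no overlap).
|Q∩R|: x∈[8,10], y∈[2,4] → 2·2 = 4.
|P∩Q∩R| = 0.
|P ∪ Q ∪ R| = 28 − 4 + 0 = 24.00.

24.00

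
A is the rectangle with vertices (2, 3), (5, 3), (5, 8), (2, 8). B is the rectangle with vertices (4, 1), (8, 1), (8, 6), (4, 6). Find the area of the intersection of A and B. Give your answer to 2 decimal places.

3.00

|A∩B|: x∈[4,5], y∈[3,6] → 1·3 = 3.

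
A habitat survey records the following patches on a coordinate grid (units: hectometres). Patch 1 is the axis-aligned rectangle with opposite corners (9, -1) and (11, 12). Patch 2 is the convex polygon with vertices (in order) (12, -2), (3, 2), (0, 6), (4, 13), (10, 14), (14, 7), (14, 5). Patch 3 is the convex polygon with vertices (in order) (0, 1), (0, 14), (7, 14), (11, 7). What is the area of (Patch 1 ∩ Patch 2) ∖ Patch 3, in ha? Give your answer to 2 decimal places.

21.28

|Patch 1 ∩ Patch 2| = 25.875.
|(Patch 1 ∩ Patch 2) ∩ Patch 3| = 4.5909.
|(Patch 1 ∩ Patch 2) ∖ Patch 3| = 25.875 − 4.5909 = 21.28.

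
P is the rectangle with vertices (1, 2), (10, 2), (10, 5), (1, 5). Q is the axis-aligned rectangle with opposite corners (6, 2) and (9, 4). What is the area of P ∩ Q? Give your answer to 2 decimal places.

|P∩Q|: x∈[6,9], y∈[2,4] → 3·2 = 6.

6.00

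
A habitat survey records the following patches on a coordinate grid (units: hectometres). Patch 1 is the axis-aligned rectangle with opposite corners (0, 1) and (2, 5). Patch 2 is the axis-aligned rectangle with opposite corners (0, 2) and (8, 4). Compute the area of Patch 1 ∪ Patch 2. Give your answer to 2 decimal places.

By inclusion–exclusion:
Individual areas: |Patch 1| = 8, |Patch 2| = 16.
|Patch 1∩Patch 2|: x∈[0,2], y∈[2,4] → 2·2 = 4.
|Patch 1 ∪ Patch 2| = 24 − 4 = 20.00.

20.00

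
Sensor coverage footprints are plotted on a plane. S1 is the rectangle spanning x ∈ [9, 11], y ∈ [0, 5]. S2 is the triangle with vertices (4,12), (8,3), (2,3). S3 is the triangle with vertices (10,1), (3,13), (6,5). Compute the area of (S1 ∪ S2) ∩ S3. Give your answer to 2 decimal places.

6.70

|S1 ∪ S2| = 37.
|(S1 ∪ S2) ∩ S3| = 6.70.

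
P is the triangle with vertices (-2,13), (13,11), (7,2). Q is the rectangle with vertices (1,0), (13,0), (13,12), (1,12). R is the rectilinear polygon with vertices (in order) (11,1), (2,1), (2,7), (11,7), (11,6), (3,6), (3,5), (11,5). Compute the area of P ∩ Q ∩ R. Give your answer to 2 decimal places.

13.36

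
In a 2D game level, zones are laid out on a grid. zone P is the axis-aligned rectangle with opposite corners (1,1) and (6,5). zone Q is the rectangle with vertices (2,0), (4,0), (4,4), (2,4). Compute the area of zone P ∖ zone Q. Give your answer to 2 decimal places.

14.00

|zone P∩zone Q|: x∈[2,4], y∈[1,4] → 2·3 = 6.
|zone P| = 20.
|zone P ∖ zone Q| = |zone P| − |zone P∩zone Q| = 20 − 6 = 14.00.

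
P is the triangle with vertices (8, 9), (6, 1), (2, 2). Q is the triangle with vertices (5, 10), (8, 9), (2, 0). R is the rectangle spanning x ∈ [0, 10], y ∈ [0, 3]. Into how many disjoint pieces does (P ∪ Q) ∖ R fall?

1

(P ∪ Q) ∖ R is a single connected region.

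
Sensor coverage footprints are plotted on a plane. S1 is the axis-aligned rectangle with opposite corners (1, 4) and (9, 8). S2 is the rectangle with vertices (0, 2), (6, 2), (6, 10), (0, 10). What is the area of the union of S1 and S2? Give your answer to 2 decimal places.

60.00

By inclusion–exclusion:
Individual areas: |S1| = 32, |S2| = 48.
|S1∩S2|: x∈[1,6], y∈[4,8] → 5·4 = 20.
|S1 ∪ S2| = 80 − 20 = 60.00.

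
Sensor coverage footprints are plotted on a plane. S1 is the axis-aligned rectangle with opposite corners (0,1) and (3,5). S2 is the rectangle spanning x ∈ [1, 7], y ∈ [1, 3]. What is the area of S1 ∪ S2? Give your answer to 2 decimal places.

20.00

By inclusion–exclusion:
Individual areas: |S1| = 12, |S2| = 12.
|S1∩S2|: x∈[1,3], y∈[1,3] → 2·2 = 4.
|S1 ∪ S2| = 24 − 4 = 20.00.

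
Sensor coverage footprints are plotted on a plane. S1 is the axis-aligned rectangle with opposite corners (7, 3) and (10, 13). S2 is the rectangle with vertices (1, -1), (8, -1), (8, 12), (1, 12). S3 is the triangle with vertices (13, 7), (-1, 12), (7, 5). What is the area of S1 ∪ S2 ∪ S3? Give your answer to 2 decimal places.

By inclusion–exclusion:
Individual areas: |S1| = 30, |S2| = 91, |S3| = 29.
|S1∩S2|: x∈[7,8], y∈[3,12] → 1·9 = 9.
|S1∩S3| = 9.3214.
|S2∩S3| = 19.3333.
|S1∩S2∩S3| = 3.7976.
|S1 ∪ S2 ∪ S3| = 150 − 37.6548 + 3.7976 = 116.14.

116.14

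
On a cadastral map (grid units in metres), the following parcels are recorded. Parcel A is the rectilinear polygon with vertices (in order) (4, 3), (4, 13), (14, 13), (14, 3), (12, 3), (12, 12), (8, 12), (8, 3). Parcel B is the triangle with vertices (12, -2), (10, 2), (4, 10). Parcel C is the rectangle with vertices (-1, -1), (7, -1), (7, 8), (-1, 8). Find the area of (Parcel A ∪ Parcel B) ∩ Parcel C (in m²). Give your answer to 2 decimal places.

The region (Parcel A ∪ Parcel B) ∩ Parcel C is the polygon with vertices (4,3), (4,8), (7,8), (7,3).
By the shoelace formula its area is 15.00.

15.00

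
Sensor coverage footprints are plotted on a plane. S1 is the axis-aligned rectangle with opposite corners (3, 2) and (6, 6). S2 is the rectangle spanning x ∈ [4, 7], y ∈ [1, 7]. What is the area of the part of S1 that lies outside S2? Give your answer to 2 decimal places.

4.00

|S1∩S2|: x∈[4,6], y∈[2,6] → 2·4 = 8.
|S1| = 12.
|S1 ∖ S2| = |S1| − |S1∩S2| = 12 − 8 = 4.00.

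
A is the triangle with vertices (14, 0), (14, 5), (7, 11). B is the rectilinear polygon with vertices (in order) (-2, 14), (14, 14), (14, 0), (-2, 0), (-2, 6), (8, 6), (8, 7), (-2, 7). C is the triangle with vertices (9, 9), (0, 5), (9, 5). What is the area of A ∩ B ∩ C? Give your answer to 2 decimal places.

The intersection is the polygon with vertices (8.433,8.748), (9,9), (9,7.857).
By the shoelace formula its area is 0.32.

0.32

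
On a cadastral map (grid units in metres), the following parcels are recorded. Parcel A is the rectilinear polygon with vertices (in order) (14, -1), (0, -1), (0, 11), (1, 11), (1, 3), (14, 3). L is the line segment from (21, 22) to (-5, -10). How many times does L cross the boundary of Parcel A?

2

The segment meets the boundary at (2.312,-1), (5.562,3).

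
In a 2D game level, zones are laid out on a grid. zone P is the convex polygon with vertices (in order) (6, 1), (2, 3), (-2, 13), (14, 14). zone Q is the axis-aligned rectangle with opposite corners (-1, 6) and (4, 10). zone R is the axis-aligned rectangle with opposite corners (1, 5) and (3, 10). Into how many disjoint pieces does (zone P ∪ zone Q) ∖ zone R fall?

1

(zone P ∪ zone Q) ∖ zone R is a single connected region.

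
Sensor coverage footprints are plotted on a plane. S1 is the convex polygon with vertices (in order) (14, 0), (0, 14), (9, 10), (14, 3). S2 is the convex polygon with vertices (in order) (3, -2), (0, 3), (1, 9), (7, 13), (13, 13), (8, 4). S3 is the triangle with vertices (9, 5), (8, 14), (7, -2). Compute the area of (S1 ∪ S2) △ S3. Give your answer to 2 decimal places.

119.66

|S1 ∪ S2| = 123.1747.
|(S1 ∪ S2) ∩ S3| = 8.0059.
|(S1 ∪ S2) △ S3| = 123.1747 + 12.5 − 16.0117 = 119.66.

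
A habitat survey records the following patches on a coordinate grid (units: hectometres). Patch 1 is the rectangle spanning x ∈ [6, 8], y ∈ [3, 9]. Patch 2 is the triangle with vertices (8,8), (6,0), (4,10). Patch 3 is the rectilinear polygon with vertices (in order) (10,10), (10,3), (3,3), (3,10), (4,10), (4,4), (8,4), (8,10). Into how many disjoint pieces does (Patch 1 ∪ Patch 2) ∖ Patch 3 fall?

(Patch 1 ∪ Patch 2) ∖ Patch 3 splits into 2 disjoint pieces (area 2.025, area 17.4).

2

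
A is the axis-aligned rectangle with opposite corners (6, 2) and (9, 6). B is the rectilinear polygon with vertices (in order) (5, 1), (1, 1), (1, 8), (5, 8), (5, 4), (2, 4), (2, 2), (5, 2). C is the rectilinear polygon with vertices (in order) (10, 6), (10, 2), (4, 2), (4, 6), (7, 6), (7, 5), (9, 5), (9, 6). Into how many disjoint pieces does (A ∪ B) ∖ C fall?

2

(A ∪ B) ∖ C splits into 2 disjoint pieces (area 2, area 20).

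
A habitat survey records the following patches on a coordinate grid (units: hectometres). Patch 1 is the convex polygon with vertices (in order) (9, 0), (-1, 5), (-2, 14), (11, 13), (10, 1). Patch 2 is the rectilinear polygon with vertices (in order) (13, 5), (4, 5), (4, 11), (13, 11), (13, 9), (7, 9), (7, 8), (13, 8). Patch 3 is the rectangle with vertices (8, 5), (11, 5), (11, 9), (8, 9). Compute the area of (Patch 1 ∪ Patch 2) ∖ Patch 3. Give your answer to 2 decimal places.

|Patch 1 ∪ Patch 2| = 145.625.
|(Patch 1 ∪ Patch 2) ∩ Patch 3| = 11.625.
|(Patch 1 ∪ Patch 2) ∖ Patch 3| = 145.625 − 11.625 = 134.00.

134.00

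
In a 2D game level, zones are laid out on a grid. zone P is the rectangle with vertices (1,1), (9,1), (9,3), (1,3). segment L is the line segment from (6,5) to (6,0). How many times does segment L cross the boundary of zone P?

2

The segment meets the boundary at (6,1), (6,3).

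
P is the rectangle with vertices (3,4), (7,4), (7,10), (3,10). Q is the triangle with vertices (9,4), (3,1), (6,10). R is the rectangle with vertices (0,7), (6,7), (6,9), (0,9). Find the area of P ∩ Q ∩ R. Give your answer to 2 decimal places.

1.33

The intersection is the polygon with vertices (5.667,9), (6,9), (6,7), (5,7).
By the shoelace formula its area is 1.33.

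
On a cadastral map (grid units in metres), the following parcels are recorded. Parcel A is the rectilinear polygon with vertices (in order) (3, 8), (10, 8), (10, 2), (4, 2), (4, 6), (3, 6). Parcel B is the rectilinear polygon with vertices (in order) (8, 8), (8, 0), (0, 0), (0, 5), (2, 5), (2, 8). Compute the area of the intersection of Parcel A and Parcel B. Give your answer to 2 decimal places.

The intersection is the polygon with vertices (8,8), (8,2), (4,2), (4,6), (3,6), (3,8).
By the shoelace formula its area is 26.00.

26.00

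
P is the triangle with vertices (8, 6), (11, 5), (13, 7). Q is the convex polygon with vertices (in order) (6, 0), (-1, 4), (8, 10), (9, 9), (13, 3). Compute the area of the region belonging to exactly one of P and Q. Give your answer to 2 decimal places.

|P| = 4, |Q| = 72, |P∩Q| = 2.4941.
|P △ Q| = |P| + |Q| − 2·|P∩Q| = 4 + 72 − 4.9882 = 71.01.

71.01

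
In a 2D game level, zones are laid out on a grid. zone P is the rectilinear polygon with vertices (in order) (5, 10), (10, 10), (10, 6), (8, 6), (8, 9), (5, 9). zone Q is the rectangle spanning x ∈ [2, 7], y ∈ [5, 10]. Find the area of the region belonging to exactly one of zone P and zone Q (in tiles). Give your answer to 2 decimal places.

|zone P| = 11, |zone Q| = 25, |zone P∩zone Q| = 2.
|zone P △ zone Q| = |zone P| + |zone Q| − 2·|zone P∩zone Q| = 11 + 25 − 4 = 32.00.

32.00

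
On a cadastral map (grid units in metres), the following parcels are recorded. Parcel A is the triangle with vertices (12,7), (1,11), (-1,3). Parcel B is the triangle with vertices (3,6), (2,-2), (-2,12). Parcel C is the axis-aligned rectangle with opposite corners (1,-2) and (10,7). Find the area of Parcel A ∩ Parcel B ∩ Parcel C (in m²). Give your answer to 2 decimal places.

The intersection is the polygon with vertices (3,6), (2.77,4.16), (1,3.615), (1,7), (2.167,7).
By the shoelace formula its area is 5.53.

5.53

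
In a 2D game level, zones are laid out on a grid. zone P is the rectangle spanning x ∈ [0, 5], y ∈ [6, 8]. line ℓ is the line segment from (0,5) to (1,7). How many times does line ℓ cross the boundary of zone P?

1

The segment meets the boundary at (0.5,6).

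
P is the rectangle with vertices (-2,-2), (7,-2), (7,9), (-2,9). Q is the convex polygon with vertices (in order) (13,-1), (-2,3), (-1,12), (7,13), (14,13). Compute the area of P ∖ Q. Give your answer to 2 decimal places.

|P| = 99, |P∩Q| = 62.8.
|P ∖ Q| = |P| − |P∩Q| = 99 − 62.8 = 36.20.

36.20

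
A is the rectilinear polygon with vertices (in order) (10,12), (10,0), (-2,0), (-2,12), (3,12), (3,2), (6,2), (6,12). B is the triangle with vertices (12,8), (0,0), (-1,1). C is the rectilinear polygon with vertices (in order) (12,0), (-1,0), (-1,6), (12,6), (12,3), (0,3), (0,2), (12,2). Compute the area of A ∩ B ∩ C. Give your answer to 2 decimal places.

5.19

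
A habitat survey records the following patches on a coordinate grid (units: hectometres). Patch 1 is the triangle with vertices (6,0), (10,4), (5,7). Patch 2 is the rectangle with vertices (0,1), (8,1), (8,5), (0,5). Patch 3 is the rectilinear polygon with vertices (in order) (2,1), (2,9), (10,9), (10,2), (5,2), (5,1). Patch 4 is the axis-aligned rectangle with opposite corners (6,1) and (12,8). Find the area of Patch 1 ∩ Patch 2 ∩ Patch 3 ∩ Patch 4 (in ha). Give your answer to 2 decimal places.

The intersection is the polygon with vertices (8,5), (8,2), (6,2), (6,5).
By the shoelace formula its area is 6.00.

6.00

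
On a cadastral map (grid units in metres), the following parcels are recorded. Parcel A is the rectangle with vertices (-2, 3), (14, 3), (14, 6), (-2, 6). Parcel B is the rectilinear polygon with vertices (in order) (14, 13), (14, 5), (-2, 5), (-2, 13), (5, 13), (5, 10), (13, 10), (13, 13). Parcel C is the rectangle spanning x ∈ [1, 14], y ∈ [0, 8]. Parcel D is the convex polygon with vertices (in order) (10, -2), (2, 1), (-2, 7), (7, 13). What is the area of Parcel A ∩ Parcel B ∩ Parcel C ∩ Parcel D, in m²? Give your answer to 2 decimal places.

The intersection is the polygon with vertices (1,6), (8.4,6), (8.6,5), (1,5).
By the shoelace formula its area is 7.50.

7.50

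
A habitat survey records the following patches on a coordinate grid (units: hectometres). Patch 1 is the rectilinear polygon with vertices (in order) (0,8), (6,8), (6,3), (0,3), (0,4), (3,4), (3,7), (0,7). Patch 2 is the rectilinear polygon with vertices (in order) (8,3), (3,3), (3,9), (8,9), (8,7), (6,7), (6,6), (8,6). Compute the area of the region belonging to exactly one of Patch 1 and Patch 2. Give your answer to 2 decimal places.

19.00

|Patch 1| = 21, |Patch 2| = 28, |Patch 1∩Patch 2| = 15.
|Patch 1 △ Patch 2| = |Patch 1| + |Patch 2| − 2·|Patch 1∩Patch 2| = 21 + 28 − 30 = 19.00.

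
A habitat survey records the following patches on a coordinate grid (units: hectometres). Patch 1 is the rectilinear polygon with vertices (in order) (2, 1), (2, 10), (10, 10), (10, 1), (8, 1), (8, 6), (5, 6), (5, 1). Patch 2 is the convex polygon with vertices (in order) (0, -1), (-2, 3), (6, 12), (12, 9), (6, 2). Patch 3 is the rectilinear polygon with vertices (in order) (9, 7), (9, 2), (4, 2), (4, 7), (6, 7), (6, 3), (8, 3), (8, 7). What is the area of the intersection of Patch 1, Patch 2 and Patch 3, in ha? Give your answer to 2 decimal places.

8.08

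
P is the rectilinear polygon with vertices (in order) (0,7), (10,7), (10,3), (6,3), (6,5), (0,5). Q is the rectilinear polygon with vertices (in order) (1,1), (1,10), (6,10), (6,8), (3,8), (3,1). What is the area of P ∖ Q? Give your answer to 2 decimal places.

24.00

|P| = 28, |P∩Q| = 4.
|P ∖ Q| = |P| − |P∩Q| = 28 − 4 = 24.00.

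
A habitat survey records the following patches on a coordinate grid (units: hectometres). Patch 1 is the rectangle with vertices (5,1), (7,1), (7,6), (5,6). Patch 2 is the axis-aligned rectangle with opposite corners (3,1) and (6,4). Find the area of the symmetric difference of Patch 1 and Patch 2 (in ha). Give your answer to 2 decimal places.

13.00

|Patch 1∩Patch 2|: x∈[5,6], y∈[1,4] → 1·3 = 3.
|Patch 1 △ Patch 2| = |Patch 1| + |Patch 2| − 2·|Patch 1∩Patch 2| = 10 + 9 − 6 = 13.00.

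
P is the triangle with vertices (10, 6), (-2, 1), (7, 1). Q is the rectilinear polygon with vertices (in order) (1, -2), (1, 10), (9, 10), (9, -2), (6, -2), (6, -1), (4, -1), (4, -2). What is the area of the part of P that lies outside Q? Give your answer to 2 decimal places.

2.50

|P| = 22.5, |P∩Q| = 20.
|P ∖ Q| = |P| − |P∩Q| = 22.5 − 20 = 2.50.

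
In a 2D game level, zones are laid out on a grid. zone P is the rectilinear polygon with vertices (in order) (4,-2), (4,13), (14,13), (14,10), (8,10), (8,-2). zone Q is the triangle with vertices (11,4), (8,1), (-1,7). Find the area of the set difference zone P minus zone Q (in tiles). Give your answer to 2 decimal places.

|zone P| = 78, |zone P∩zone Q| = 11.6667.
|zone P ∖ zone Q| = |zone P| − |zone P∩zone Q| = 78 − 11.6667 = 66.33.

66.33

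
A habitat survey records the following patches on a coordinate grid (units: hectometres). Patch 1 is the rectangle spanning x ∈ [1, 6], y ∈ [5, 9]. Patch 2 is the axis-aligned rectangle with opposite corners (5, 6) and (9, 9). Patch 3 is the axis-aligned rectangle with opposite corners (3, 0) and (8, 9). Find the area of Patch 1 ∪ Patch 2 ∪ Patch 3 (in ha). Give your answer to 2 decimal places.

56.00

By inclusion–exclusion:
Individual areas: |Patch 1| = 20, |Patch 2| = 12, |Patch 3| = 45.
|Patch 1∩Patch 2|: x∈[5,6], y∈[6,9] → 1·3 = 3.
|Patch 1∩Patch 3|: x∈[3,6], y∈[5,9] → 3·4 = 12.
|Patch 2∩Patch 3|: x∈[5,8], y∈[6,9] → 3·3 = 9.
|Patch 1∩Patch 2∩Patch 3| = 3.
|Patch 1 ∪ Patch 2 ∪ Patch 3| = 77 − 24 + 3 = 56.00.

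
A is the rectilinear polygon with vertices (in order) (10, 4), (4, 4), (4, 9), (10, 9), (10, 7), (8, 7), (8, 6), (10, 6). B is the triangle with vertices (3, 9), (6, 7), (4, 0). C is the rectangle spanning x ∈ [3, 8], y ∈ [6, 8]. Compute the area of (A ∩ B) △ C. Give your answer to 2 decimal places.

9.83

|A ∩ B| = 6.0476.
|(A ∩ B) ∩ C| = 3.1071.
|(A ∩ B) △ C| = 6.0476 + 10 − 6.2143 = 9.83.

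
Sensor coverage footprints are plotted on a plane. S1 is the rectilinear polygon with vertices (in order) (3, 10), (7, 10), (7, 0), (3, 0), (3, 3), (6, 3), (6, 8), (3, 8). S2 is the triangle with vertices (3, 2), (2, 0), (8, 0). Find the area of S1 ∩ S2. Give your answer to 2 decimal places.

The intersection is the polygon with vertices (7,0), (3,0), (3,2), (7,0.4).
By the shoelace formula its area is 4.80.

4.80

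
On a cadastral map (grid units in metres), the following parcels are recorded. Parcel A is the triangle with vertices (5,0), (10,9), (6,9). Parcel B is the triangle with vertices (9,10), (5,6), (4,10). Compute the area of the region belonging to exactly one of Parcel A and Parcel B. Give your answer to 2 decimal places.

|Parcel A| = 18, |Parcel B| = 10, |Parcel A∩Parcel B| = 2.25.
|Parcel A △ Parcel B| = |Parcel A| + |Parcel B| − 2·|Parcel A∩Parcel B| = 18 + 10 − 4.5 = 23.50.

23.50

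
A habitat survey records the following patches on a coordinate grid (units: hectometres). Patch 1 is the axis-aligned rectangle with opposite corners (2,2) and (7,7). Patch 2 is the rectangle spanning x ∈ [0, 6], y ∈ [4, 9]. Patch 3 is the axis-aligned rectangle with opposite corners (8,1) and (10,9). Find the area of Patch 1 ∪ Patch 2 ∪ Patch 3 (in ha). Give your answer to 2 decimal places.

By inclusion–exclusion:
Individual areas: |Patch 1| = 25, |Patch 2| = 30, |Patch 3| = 16.
|Patch 1∩Patch 2|: x∈[2,6], y∈[4,7] → 4·3 = 12.
|Patch 1∩Patch 3| = 0 (no overlap).
|Patch 2∩Patch 3| = 0 (no overlap).
|Patch 1∩Patch 2∩Patch 3| = 0.
|Patch 1 ∪ Patch 2 ∪ Patch 3| = 71 − 12 + 0 = 59.00.

59.00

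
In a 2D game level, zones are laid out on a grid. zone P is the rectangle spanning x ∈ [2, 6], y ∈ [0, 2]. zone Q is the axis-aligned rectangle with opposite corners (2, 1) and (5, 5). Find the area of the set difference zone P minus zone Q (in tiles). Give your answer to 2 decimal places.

5.00

|zone P∩zone Q|: x∈[2,5], y∈[1,2] → 3·1 = 3.
|zone P| = 8.
|zone P ∖ zone Q| = |zone P| − |zone P∩zone Q| = 8 − 3 = 5.00.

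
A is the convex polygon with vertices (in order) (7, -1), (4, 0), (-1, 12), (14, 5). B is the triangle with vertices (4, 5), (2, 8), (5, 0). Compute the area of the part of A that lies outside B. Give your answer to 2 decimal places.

81.50

|A| = 85, |A∩B| = 3.5.
|A ∖ B| = |A| − |A∩B| = 85 − 3.5 = 81.50.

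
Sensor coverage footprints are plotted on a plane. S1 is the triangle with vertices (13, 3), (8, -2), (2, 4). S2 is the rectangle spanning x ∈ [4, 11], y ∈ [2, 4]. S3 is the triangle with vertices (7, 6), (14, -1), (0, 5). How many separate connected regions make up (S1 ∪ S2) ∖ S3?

(S1 ∪ S2) ∖ S3 splits into 2 disjoint pieces (area 15.5769, area 3.9318).

2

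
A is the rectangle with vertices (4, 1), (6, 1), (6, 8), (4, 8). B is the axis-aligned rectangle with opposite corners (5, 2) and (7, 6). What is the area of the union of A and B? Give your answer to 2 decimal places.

By inclusion–exclusion:
Individual areas: |A| = 14, |B| = 8.
|A∩B|: x∈[5,6], y∈[2,6] → 1·4 = 4.
|A ∪ B| = 22 − 4 = 18.00.

18.00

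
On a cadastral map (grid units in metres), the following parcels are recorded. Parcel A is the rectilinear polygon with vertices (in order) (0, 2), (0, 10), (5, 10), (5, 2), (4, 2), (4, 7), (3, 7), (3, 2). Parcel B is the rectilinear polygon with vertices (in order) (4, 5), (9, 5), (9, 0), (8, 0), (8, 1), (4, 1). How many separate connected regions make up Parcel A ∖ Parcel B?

Parcel A ∖ Parcel B is a single connected region.

1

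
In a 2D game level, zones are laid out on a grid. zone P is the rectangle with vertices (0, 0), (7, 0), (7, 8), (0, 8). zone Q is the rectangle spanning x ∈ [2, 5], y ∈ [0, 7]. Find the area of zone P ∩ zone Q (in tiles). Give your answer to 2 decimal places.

|zone P∩zone Q|: x∈[2,5], y∈[0,7] → 3·7 = 21.

21.00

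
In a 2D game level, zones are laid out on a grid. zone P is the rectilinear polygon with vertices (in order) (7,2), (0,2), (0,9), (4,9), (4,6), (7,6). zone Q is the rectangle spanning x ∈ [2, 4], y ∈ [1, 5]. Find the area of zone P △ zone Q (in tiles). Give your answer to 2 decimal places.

|zone P| = 40, |zone Q| = 8, |zone P∩zone Q| = 6.
|zone P △ zone Q| = |zone P| + |zone Q| − 2·|zone P∩zone Q| = 40 + 8 − 12 = 36.00.

36.00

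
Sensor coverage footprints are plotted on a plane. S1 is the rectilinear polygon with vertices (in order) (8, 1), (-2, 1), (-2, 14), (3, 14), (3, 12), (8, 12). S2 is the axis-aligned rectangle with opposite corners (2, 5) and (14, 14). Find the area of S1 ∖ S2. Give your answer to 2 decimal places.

76.00

|S1| = 120, |S1∩S2| = 44.
|S1 ∖ S2| = |S1| − |S1∩S2| = 120 − 44 = 76.00.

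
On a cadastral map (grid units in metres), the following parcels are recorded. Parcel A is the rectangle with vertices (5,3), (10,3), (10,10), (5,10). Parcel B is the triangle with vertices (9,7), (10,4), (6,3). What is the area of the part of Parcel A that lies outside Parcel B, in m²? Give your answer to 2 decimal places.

28.50

|Parcel A| = 35, |Parcel A∩Parcel B| = 6.5.
|Parcel A ∖ Parcel B| = |Parcel A| − |Parcel A∩Parcel B| = 35 − 6.5 = 28.50.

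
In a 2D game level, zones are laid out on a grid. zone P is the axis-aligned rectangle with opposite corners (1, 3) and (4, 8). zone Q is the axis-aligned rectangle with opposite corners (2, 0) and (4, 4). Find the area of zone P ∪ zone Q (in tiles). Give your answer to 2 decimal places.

21.00

By inclusion–exclusion:
Individual areas: |zone P| = 15, |zone Q| = 8.
|zone P∩zone Q|: x∈[2,4], y∈[3,4] → 2·1 = 2.
|zone P ∪ zone Q| = 23 − 2 = 21.00.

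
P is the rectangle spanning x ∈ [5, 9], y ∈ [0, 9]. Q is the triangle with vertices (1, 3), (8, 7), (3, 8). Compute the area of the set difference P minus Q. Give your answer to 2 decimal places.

|P| = 36, |P∩Q| = 3.4714.
|P ∖ Q| = |P| − |P∩Q| = 36 − 3.4714 = 32.53.

32.53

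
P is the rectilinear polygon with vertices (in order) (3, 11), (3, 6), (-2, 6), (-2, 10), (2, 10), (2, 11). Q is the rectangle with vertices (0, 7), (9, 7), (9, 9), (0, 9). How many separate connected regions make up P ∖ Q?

1

P ∖ Q is a single connected region.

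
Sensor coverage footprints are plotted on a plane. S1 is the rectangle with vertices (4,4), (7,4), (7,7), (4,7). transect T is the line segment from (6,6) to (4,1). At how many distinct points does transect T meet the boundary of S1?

1

The segment meets the boundary at (5.2,4).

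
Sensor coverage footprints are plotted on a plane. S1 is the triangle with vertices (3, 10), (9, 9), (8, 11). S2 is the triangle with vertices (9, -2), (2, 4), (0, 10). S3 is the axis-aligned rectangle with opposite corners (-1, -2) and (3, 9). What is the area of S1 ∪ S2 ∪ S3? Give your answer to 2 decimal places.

By inclusion–exclusion:
Individual areas: |S1| = 5.5, |S2| = 15, |S3| = 44.
|S1∩S2| = 0.
|S1∩S3| = 0.
|S2∩S3| = 6.2202.
|S1∩S2∩S3| = 0.
|S1 ∪ S2 ∪ S3| = 64.5 − 6.2202 + 0 = 58.28.

58.28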